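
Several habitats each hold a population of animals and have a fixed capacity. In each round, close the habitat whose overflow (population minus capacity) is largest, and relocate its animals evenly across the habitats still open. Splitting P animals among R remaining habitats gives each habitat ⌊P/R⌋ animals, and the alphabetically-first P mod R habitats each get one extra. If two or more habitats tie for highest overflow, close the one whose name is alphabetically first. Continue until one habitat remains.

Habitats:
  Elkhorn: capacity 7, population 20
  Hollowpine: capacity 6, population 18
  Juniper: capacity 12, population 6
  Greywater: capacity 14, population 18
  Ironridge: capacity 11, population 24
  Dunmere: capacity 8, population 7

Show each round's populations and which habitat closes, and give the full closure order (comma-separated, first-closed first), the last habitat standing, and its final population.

Closure order: Elkhorn, Ironridge, Hollowpine, Greywater, Dunmere
Last habitat: Juniper with 93 animals

Round 1: Dunmere=7 Elkhorn=20 Greywater=18 Hollowpine=18 Ironridge=24 Juniper=6 → close Elkhorn (overflow 13)
  20÷5 = 4 each, +1 to first 0
Round 2: Dunmere=11 Greywater=22 Hollowpine=22 Ironridge=28 Juniper=10 → close Ironridge (overflow 17)
  28÷4 = 7 each, +1 to first 0
Round 3: Dunmere=18 Greywater=29 Hollowpine=29 Juniper=17 → close Hollowpine (overflow 23)
  29÷3 = 9 each, +1 to first 2
Round 4: Dunmere=28 Greywater=39 Juniper=26 → close Greywater (overflow 25)
  39÷2 = 19 each, +1 to first 1
Round 5: Dunmere=48 Juniper=45 → close Dunmere (overflow 40)
  48÷1 = 48 each, +1 to first 0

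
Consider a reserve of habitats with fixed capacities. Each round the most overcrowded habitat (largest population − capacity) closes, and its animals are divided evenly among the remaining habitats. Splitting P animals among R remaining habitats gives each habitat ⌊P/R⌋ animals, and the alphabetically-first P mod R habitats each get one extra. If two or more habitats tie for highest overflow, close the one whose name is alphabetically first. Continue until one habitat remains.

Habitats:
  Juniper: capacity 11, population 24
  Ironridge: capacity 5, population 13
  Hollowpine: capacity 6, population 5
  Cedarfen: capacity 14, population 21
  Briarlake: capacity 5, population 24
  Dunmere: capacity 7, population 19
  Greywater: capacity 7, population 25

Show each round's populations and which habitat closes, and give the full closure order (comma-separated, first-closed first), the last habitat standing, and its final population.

Closure order: Briarlake, Greywater, Dunmere, Juniper, Cedarfen, Ironridge
Last habitat: Hollowpine with 131 animals

Round 1: Briarlake=24 Cedarfen=21 Dunmere=19 Greywater=25 Hollowpine=5 Ironridge=13 Juniper=24 → close Briarlake (overflow 19)
  24÷6 = 4 each, +1 to first 0
Round 2: Cedarfen=25 Dunmere=23 Greywater=29 Hollowpine=9 Ironridge=17 Juniper=28 → close Greywater (overflow 22)
  29÷5 = 5 each, +1 to first 4
Round 3: Cedarfen=31 Dunmere=29 Hollowpine=15 Ironridge=23 Juniper=33 → close Dunmere (overflow 22)
  29÷4 = 7 each, +1 to first 1
Round 4: Cedarfen=39 Hollowpine=22 Ironridge=30 Juniper=40 → close Juniper (overflow 29)
  40÷3 = 13 each, +1 to first 1
Round 5: Cedarfen=53 Hollowpine=35 Ironridge=43 → close Cedarfen (overflow 39)
  53÷2 = 26 each, +1 to first 1
Round 6: Hollowpine=62 Ironridge=69 → close Ironridge (overflow 64)
  69÷1 = 69 each, +1 to first 0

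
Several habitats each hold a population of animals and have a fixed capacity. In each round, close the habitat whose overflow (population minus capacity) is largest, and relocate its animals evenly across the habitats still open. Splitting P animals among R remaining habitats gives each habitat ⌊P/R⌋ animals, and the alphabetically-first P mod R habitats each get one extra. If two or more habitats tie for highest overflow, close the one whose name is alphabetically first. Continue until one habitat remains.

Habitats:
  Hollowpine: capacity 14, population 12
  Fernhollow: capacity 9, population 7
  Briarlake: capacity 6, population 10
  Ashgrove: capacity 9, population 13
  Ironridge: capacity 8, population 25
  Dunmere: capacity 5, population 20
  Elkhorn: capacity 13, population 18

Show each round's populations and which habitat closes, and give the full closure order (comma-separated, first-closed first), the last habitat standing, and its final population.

Round 1: Ashgrove=13 Briarlake=10 Dunmere=20 Elkhorn=18 Fernhollow=7 Hollowpine=12 Ironridge=25 → close Ironridge (overflow 17)
  25÷6 = 4 each, +1 to first 1
Round 2: Ashgrove=18 Briarlake=14 Dunmere=24 Elkhorn=22 Fernhollow=11 Hollowpine=16 → close Dunmere (overflow 19)
  24÷5 = 4 each, +1 to first 4
Round 3: Ashgrove=23 Briarlake=19 Elkhorn=27 Fernhollow=16 Hollowpine=20 → close Ashgrove (overflow 14)
  23÷4 = 5 each, +1 to first 3
Round 4: Briarlake=25 Elkhorn=33 Fernhollow=22 Hollowpine=25 → close Elkhorn (overflow 20)
  33÷3 = 11 each, +1 to first 0
Round 5: Briarlake=36 Fernhollow=33 Hollowpine=36 → close Briarlake (overflow 30)
  36÷2 = 18 each, +1 to first 0
Round 6: Fernhollow=51 Hollowpine=54 → close Fernhollow (overflow 42)
  51÷1 = 51 each, +1 to first 0

Closure order: Ironridge, Dunmere, Ashgrove, Elkhorn, Briarlake, Fernhollow
Last habitat: Hollowpine with 105 animals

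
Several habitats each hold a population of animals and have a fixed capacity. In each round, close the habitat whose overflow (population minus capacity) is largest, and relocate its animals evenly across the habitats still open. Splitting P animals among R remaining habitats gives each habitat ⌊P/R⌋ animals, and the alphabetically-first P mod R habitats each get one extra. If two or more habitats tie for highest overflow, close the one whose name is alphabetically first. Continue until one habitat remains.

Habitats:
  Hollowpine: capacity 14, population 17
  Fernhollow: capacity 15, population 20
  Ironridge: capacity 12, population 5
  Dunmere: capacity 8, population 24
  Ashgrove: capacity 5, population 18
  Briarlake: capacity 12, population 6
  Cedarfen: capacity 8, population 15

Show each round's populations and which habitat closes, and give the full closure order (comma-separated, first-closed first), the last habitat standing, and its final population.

Closure order: Dunmere, Ashgrove, Cedarfen, Fernhollow, Hollowpine, Briarlake
Last habitat: Ironridge with 105 animals

Round 1: Ashgrove=18 Briarlake=6 Cedarfen=15 Dunmere=24 Fernhollow=20 Hollowpine=17 Ironridge=5 → close Dunmere (overflow 16)
  24÷6 = 4 each, +1 to first 0
Round 2: Ashgrove=22 Briarlake=10 Cedarfen=19 Fernhollow=24 Hollowpine=21 Ironridge=9 → close Ashgrove (overflow 17)
  22÷5 = 4 each, +1 to first 2
Round 3: Briarlake=15 Cedarfen=24 Fernhollow=28 Hollowpine=25 Ironridge=13 → close Cedarfen (overflow 16)
  24÷4 = 6 each, +1 to first 0
Round 4: Briarlake=21 Fernhollow=34 Hollowpine=31 Ironridge=19 → close Fernhollow (overflow 19)
  34÷3 = 11 each, +1 to first 1
Round 5: Briarlake=33 Hollowpine=42 Ironridge=30 → close Hollowpine (overflow 28)
  42÷2 = 21 each, +1 to first 0
Round 6: Briarlake=54 Ironridge=51 → close Briarlake (overflow 42)
  54÷1 = 54 each, +1 to first 0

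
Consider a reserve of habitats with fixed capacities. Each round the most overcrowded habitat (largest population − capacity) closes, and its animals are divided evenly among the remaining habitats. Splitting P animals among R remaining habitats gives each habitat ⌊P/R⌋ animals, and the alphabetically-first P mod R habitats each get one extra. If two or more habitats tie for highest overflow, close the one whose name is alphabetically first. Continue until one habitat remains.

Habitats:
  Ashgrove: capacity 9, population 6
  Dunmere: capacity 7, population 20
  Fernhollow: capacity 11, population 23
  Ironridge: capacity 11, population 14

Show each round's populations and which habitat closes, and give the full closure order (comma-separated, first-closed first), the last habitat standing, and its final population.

Round 1: Ashgrove=6 Dunmere=20 Fernhollow=23 Ironridge=14 → close Dunmere (overflow 13)
  20÷3 = 6 each, +1 to first 2
Round 2: Ashgrove=13 Fernhollow=30 Ironridge=20 → close Fernhollow (overflow 19)
  30÷2 = 15 each, +1 to first 0
Round 3: Ashgrove=28 Ironridge=35 → close Ironridge (overflow 24)
  35÷1 = 35 each, +1 to first 0

Closure order: Dunmere, Fernhollow, Ironridge
Last habitat: Ashgrove with 63 animals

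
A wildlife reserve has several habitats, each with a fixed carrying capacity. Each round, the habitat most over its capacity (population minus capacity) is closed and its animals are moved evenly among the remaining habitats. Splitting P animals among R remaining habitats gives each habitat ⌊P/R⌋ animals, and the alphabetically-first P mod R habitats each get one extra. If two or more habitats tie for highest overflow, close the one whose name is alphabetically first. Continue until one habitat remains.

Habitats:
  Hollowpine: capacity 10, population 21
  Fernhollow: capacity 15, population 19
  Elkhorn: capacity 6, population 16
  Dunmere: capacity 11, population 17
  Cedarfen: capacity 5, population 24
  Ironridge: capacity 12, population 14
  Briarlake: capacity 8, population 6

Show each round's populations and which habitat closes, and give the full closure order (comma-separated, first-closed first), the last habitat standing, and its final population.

Round 1: Briarlake=6 Cedarfen=24 Dunmere=17 Elkhorn=16 Fernhollow=19 Hollowpine=21 Ironridge=14 → close Cedarfen (overflow 19)
  24÷6 = 4 each, +1 to first 0
Round 2: Briarlake=10 Dunmere=21 Elkhorn=20 Fernhollow=23 Hollowpine=25 Ironridge=18 → close Hollowpine (overflow 15)
  25÷5 = 5 each, +1 to first 0
Round 3: Briarlake=15 Dunmere=26 Elkhorn=25 Fernhollow=28 Ironridge=23 → close Elkhorn (overflow 19)
  25÷4 = 6 each, +1 to first 1
Round 4: Briarlake=22 Dunmere=32 Fernhollow=34 Ironridge=29 → close Dunmere (overflow 21)
  32÷3 = 10 each, +1 to first 2
Round 5: Briarlake=33 Fernhollow=45 Ironridge=39 → close Fernhollow (overflow 30)
  45÷2 = 22 each, +1 to first 1
Round 6: Briarlake=56 Ironridge=61 → close Ironridge (overflow 49)
  61÷1 = 61 each, +1 to first 0

Closure order: Cedarfen, Hollowpine, Elkhorn, Dunmere, Fernhollow, Ironridge
Last habitat: Briarlake with 117 animals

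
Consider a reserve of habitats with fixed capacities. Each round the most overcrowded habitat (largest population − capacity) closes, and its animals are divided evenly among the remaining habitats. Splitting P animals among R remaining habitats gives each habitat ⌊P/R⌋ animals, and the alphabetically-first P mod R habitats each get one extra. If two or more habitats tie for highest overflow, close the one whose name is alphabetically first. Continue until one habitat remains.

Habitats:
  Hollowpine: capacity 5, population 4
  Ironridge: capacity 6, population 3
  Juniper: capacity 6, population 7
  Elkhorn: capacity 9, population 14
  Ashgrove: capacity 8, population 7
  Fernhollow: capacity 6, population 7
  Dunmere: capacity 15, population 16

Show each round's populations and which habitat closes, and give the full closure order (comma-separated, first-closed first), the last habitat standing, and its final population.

Round 1: Ashgrove=7 Dunmere=16 Elkhorn=14 Fernhollow=7 Hollowpine=4 Ironridge=3 Juniper=7 → close Elkhorn (overflow 5)
  14÷6 = 2 each, +1 to first 2
Round 2: Ashgrove=10 Dunmere=19 Fernhollow=9 Hollowpine=6 Ironridge=5 Juniper=9 → close Dunmere (overflow 4)
  19÷5 = 3 each, +1 to first 4
Round 3: Ashgrove=14 Fernhollow=13 Hollowpine=10 Ironridge=9 Juniper=12 → close Fernhollow (overflow 7)
  13÷4 = 3 each, +1 to first 1
Round 4: Ashgrove=18 Hollowpine=13 Ironridge=12 Juniper=15 → close Ashgrove (overflow 10)
  18÷3 = 6 each, +1 to first 0
Round 5: Hollowpine=19 Ironridge=18 Juniper=21 → close Juniper (overflow 15)
  21÷2 = 10 each, +1 to first 1
Round 6: Hollowpine=30 Ironridge=28 → close Hollowpine (overflow 25)
  30÷1 = 30 each, +1 to first 0

Closure order: Elkhorn, Dunmere, Fernhollow, Ashgrove, Juniper, Hollowpine
Last habitat: Ironridge with 58 animals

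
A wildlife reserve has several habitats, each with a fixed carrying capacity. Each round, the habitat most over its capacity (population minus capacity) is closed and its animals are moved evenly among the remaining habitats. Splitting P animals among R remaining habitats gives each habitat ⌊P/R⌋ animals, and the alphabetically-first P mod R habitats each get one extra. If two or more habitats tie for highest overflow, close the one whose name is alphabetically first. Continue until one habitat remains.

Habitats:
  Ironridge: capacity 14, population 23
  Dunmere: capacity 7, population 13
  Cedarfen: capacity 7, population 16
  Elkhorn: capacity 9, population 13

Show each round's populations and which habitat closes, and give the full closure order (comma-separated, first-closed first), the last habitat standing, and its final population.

Closure order: Cedarfen, Ironridge, Dunmere
Last habitat: Elkhorn with 65 animals

Round 1: Cedarfen=16 Dunmere=13 Elkhorn=13 Ironridge=23 → close Cedarfen (overflow 9)
  16÷3 = 5 each, +1 to first 1
Round 2: Dunmere=19 Elkhorn=18 Ironridge=28 → close Ironridge (overflow 14)
  28÷2 = 14 each, +1 to first 0
Round 3: Dunmere=33 Elkhorn=32 → close Dunmere (overflow 26)
  33÷1 = 33 each, +1 to first 0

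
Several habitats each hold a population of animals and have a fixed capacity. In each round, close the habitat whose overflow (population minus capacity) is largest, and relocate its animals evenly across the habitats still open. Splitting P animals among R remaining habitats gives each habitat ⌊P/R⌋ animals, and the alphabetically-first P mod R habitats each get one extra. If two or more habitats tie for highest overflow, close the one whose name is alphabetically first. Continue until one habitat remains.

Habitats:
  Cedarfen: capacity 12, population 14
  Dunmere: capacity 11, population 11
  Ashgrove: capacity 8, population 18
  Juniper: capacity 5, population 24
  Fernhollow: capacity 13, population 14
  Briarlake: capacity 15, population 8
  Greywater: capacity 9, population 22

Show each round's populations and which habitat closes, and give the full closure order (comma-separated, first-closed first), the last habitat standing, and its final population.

Round 1: Ashgrove=18 Briarlake=8 Cedarfen=14 Dunmere=11 Fernhollow=14 Greywater=22 Juniper=24 → close Juniper (overflow 19)
  24÷6 = 4 each, +1 to first 0
Round 2: Ashgrove=22 Briarlake=12 Cedarfen=18 Dunmere=15 Fernhollow=18 Greywater=26 → close Greywater (overflow 17)
  26÷5 = 5 each, +1 to first 1
Round 3: Ashgrove=28 Briarlake=17 Cedarfen=23 Dunmere=20 Fernhollow=23 → close Ashgrove (overflow 20)
  28÷4 = 7 each, +1 to first 0
Round 4: Briarlake=24 Cedarfen=30 Dunmere=27 Fernhollow=30 → close Cedarfen (overflow 18)
  30÷3 = 10 each, +1 to first 0
Round 5: Briarlake=34 Dunmere=37 Fernhollow=40 → close Fernhollow (overflow 27)
  40÷2 = 20 each, +1 to first 0
Round 6: Briarlake=54 Dunmere=57 → close Dunmere (overflow 46)
  57÷1 = 57 each, +1 to first 0

Closure order: Juniper, Greywater, Ashgrove, Cedarfen, Fernhollow, Dunmere
Last habitat: Briarlake with 111 animals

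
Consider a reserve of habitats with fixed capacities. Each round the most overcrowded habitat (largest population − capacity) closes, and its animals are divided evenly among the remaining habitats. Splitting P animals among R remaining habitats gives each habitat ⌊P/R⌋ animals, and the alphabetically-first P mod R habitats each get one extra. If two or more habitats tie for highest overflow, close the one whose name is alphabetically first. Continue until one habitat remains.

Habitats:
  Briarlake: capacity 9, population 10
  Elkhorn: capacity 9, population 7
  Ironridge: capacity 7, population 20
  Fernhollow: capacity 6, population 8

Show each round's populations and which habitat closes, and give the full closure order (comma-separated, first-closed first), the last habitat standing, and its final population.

Closure order: Ironridge, Briarlake, Fernhollow
Last habitat: Elkhorn with 45 animals

Round 1: Briarlake=10 Elkhorn=7 Fernhollow=8 Ironridge=20 → close Ironridge (overflow 13)
  20÷3 = 6 each, +1 to first 2
Round 2: Briarlake=17 Elkhorn=14 Fernhollow=14 → close Briarlake (overflow 8)
  17÷2 = 8 each, +1 to first 1
Round 3: Elkhorn=23 Fernhollow=22 → close Fernhollow (overflow 16)
  22÷1 = 22 each, +1 to first 0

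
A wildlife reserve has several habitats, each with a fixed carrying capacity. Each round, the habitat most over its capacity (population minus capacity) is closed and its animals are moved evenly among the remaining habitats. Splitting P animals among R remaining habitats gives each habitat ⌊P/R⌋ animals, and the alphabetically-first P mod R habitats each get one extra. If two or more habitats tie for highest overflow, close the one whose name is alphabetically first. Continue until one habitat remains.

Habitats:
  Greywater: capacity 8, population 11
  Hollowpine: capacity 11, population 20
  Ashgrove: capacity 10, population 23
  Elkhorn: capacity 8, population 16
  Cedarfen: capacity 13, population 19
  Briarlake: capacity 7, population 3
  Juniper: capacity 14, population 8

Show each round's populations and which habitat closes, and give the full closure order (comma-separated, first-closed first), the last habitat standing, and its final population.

Closure order: Ashgrove, Hollowpine, Elkhorn, Cedarfen, Greywater, Briarlake
Last habitat: Juniper with 100 animals

Round 1: Ashgrove=23 Briarlake=3 Cedarfen=19 Elkhorn=16 Greywater=11 Hollowpine=20 Juniper=8 → close Ashgrove (overflow 13)
  23÷6 = 3 each, +1 to first 5
Round 2: Briarlake=7 Cedarfen=23 Elkhorn=20 Greywater=15 Hollowpine=24 Juniper=11 → close Hollowpine (overflow 13)
  24÷5 = 4 each, +1 to first 4
Round 3: Briarlake=12 Cedarfen=28 Elkhorn=25 Greywater=20 Juniper=15 → close Elkhorn (overflow 17)
  25÷4 = 6 each, +1 to first 1
Round 4: Briarlake=19 Cedarfen=34 Greywater=26 Juniper=21 → close Cedarfen (overflow 21)
  34÷3 = 11 each, +1 to first 1
Round 5: Briarlake=31 Greywater=37 Juniper=32 → close Greywater (overflow 29)
  37÷2 = 18 each, +1 to first 1
Round 6: Briarlake=50 Juniper=50 → close Briarlake (overflow 43)
  50÷1 = 50 each, +1 to first 0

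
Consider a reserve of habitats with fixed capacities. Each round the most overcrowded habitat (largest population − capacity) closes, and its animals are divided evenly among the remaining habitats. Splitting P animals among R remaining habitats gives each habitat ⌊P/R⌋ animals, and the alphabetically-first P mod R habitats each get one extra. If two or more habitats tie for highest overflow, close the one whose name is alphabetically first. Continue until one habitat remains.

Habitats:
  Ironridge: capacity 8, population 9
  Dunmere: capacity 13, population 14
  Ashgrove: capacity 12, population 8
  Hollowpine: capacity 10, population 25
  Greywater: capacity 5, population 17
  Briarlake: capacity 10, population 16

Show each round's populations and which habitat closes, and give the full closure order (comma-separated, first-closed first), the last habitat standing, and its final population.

Round 1: Ashgrove=8 Briarlake=16 Dunmere=14 Greywater=17 Hollowpine=25 Ironridge=9 → close Hollowpine (overflow 15)
  25÷5 = 5 each, +1 to first 0
Round 2: Ashgrove=13 Briarlake=21 Dunmere=19 Greywater=22 Ironridge=14 → close Greywater (overflow 17)
  22÷4 = 5 each, +1 to first 2
Round 3: Ashgrove=19 Briarlake=27 Dunmere=24 Ironridge=19 → close Briarlake (overflow 17)
  27÷3 = 9 each, +1 to first 0
Round 4: Ashgrove=28 Dunmere=33 Ironridge=28 → close Dunmere (overflow 20)
  33÷2 = 16 each, +1 to first 1
Round 5: Ashgrove=45 Ironridge=44 → close Ironridge (overflow 36)
  44÷1 = 44 each, +1 to first 0

Closure order: Hollowpine, Greywater, Briarlake, Dunmere, Ironridge
Last habitat: Ashgrove with 89 animals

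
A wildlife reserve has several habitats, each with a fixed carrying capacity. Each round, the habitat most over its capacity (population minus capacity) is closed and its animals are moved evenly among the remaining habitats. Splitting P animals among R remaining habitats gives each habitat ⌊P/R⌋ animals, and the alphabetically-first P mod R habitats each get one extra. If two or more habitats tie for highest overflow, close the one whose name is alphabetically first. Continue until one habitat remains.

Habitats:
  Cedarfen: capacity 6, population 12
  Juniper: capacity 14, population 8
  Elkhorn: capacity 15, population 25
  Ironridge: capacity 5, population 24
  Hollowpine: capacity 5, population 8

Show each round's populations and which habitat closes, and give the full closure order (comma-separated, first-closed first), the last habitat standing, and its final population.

Round 1: Cedarfen=12 Elkhorn=25 Hollowpine=8 Ironridge=24 Juniper=8 → close Ironridge (overflow 19)
  24÷4 = 6 each, +1 to first 0
Round 2: Cedarfen=18 Elkhorn=31 Hollowpine=14 Juniper=14 → close Elkhorn (overflow 16)
  31÷3 = 10 each, +1 to first 1
Round 3: Cedarfen=29 Hollowpine=24 Juniper=24 → close Cedarfen (overflow 23)
  29÷2 = 14 each, +1 to first 1
Round 4: Hollowpine=39 Juniper=38 → close Hollowpine (overflow 34)
  39÷1 = 39 each, +1 to first 0

Closure order: Ironridge, Elkhorn, Cedarfen, Hollowpine
Last habitat: Juniper with 77 animals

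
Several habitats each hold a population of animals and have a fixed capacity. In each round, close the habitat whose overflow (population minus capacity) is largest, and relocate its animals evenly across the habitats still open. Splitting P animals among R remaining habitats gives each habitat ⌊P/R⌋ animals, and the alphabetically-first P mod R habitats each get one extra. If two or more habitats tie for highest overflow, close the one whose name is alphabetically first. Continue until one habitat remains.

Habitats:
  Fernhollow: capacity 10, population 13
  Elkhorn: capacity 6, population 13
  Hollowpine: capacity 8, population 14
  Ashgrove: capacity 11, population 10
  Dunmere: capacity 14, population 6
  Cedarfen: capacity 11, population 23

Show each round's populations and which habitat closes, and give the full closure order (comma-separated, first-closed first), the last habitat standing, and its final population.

Closure order: Cedarfen, Elkhorn, Hollowpine, Fernhollow, Ashgrove
Last habitat: Dunmere with 79 animals

Round 1: Ashgrove=10 Cedarfen=23 Dunmere=6 Elkhorn=13 Fernhollow=13 Hollowpine=14 → close Cedarfen (overflow 12)
  23÷5 = 4 each, +1 to first 3
Round 2: Ashgrove=15 Dunmere=11 Elkhorn=18 Fernhollow=17 Hollowpine=18 → close Elkhorn (overflow 12)
  18÷4 = 4 each, +1 to first 2
Round 3: Ashgrove=20 Dunmere=16 Fernhollow=21 Hollowpine=22 → close Hollowpine (overflow 14)
  22÷3 = 7 each, +1 to first 1
Round 4: Ashgrove=28 Dunmere=23 Fernhollow=28 → close Fernhollow (overflow 18)
  28÷2 = 14 each, +1 to first 0
Round 5: Ashgrove=42 Dunmere=37 → close Ashgrove (overflow 31)
  42÷1 = 42 each, +1 to first 0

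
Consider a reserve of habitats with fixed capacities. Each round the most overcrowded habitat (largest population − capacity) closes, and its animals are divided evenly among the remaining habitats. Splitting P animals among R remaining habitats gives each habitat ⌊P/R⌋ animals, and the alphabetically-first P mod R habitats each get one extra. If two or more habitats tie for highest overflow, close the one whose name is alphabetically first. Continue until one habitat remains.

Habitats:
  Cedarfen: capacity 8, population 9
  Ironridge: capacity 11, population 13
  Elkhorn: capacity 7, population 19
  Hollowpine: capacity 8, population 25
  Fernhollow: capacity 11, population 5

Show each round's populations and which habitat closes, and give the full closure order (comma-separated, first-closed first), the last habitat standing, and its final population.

Round 1: Cedarfen=9 Elkhorn=19 Fernhollow=5 Hollowpine=25 Ironridge=13 → close Hollowpine (overflow 17)
  25÷4 = 6 each, +1 to first 1
Round 2: Cedarfen=16 Elkhorn=25 Fernhollow=11 Ironridge=19 → close Elkhorn (overflow 18)
  25÷3 = 8 each, +1 to first 1
Round 3: Cedarfen=25 Fernhollow=19 Ironridge=27 → close Cedarfen (overflow 17)
  25÷2 = 12 each, +1 to first 1
Round 4: Fernhollow=32 Ironridge=39 → close Ironridge (overflow 28)
  39÷1 = 39 each, +1 to first 0

Closure order: Hollowpine, Elkhorn, Cedarfen, Ironridge
Last habitat: Fernhollow with 71 animals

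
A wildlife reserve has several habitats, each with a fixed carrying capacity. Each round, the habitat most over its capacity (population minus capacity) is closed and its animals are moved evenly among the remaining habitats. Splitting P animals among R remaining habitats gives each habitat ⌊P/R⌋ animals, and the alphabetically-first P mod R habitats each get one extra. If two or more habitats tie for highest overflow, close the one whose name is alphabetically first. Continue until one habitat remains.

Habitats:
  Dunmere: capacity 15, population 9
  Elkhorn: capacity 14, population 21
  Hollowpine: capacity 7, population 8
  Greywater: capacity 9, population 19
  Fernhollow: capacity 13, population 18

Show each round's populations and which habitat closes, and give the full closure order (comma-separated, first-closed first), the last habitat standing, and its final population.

Closure order: Greywater, Elkhorn, Fernhollow, Hollowpine
Last habitat: Dunmere with 75 animals

Round 1: Dunmere=9 Elkhorn=21 Fernhollow=18 Greywater=19 Hollowpine=8 → close Greywater (overflow 10)
  19÷4 = 4 each, +1 to first 3
Round 2: Dunmere=14 Elkhorn=26 Fernhollow=23 Hollowpine=12 → close Elkhorn (overflow 12)
  26÷3 = 8 each, +1 to first 2
Round 3: Dunmere=23 Fernhollow=32 Hollowpine=20 → close Fernhollow (overflow 19)
  32÷2 = 16 each, +1 to first 0
Round 4: Dunmere=39 Hollowpine=36 → close Hollowpine (overflow 29)
  36÷1 = 36 each, +1 to first 0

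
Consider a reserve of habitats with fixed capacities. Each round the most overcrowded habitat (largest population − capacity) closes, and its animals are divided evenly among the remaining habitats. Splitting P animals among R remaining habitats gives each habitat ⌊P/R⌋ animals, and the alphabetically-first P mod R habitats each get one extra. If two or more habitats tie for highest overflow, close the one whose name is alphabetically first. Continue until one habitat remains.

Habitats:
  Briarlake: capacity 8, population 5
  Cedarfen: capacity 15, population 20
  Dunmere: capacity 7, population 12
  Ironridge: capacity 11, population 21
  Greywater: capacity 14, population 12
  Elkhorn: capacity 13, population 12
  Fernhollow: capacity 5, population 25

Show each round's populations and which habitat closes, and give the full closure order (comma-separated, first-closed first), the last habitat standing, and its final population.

Closure order: Fernhollow, Ironridge, Cedarfen, Dunmere, Briarlake, Elkhorn
Last habitat: Greywater with 107 animals

Round 1: Briarlake=5 Cedarfen=20 Dunmere=12 Elkhorn=12 Fernhollow=25 Greywater=12 Ironridge=21 → close Fernhollow (overflow 20)
  25÷6 = 4 each, +1 to first 1
Round 2: Briarlake=10 Cedarfen=24 Dunmere=16 Elkhorn=16 Greywater=16 Ironridge=25 → close Ironridge (overflow 14)
  25÷5 = 5 each, +1 to first 0
Round 3: Briarlake=15 Cedarfen=29 Dunmere=21 Elkhorn=21 Greywater=21 → close Cedarfen (overflow 14)
  29÷4 = 7 each, +1 to first 1
Round 4: Briarlake=23 Dunmere=28 Elkhorn=28 Greywater=28 → close Dunmere (overflow 21)
  28÷3 = 9 each, +1 to first 1
Round 5: Briarlake=33 Elkhorn=37 Greywater=37 → close Briarlake (overflow 25)
  33÷2 = 16 each, +1 to first 1
Round 6: Elkhorn=54 Greywater=53 → close Elkhorn (overflow 41)
  54÷1 = 54 each, +1 to first 0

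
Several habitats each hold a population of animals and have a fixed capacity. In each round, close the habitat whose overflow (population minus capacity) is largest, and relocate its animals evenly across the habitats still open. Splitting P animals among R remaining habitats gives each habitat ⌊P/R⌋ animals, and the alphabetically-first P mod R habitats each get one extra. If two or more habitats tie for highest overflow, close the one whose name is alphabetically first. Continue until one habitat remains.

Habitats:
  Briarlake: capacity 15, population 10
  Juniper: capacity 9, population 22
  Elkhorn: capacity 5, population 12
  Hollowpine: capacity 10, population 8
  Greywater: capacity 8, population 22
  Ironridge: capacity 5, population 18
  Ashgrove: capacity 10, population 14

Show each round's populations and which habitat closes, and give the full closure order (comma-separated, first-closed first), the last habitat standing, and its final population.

Closure order: Greywater, Ironridge, Juniper, Elkhorn, Ashgrove, Hollowpine
Last habitat: Briarlake with 106 animals

Round 1: Ashgrove=14 Briarlake=10 Elkhorn=12 Greywater=22 Hollowpine=8 Ironridge=18 Juniper=22 → close Greywater (overflow 14)
  22÷6 = 3 each, +1 to first 4
Round 2: Ashgrove=18 Briarlake=14 Elkhorn=16 Hollowpine=12 Ironridge=21 Juniper=25 → close Ironridge (overflow 16)
  21÷5 = 4 each, +1 to first 1
Round 3: Ashgrove=23 Briarlake=18 Elkhorn=20 Hollowpine=16 Juniper=29 → close Juniper (overflow 20)
  29÷4 = 7 each, +1 to first 1
Round 4: Ashgrove=31 Briarlake=25 Elkhorn=27 Hollowpine=23 → close Elkhorn (overflow 22)
  27÷3 = 9 each, +1 to first 0
Round 5: Ashgrove=40 Briarlake=34 Hollowpine=32 → close Ashgrove (overflow 30)
  40÷2 = 20 each, +1 to first 0
Round 6: Briarlake=54 Hollowpine=52 → close Hollowpine (overflow 42)
  52÷1 = 52 each, +1 to first 0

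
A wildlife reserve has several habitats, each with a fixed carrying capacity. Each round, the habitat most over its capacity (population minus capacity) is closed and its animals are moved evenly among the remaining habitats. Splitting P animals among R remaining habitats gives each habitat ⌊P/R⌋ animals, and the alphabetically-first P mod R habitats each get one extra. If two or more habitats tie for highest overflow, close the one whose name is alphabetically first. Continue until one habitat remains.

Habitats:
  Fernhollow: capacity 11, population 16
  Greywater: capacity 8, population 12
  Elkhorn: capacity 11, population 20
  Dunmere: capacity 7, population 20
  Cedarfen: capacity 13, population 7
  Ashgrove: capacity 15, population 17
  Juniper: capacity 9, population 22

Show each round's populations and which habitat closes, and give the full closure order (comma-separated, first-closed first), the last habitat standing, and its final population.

Round 1: Ashgrove=17 Cedarfen=7 Dunmere=20 Elkhorn=20 Fernhollow=16 Greywater=12 Juniper=22 → close Dunmere (overflow 13)
  20÷6 = 3 each, +1 to first 2
Round 2: Ashgrove=21 Cedarfen=11 Elkhorn=23 Fernhollow=19 Greywater=15 Juniper=25 → close Juniper (overflow 16)
  25÷5 = 5 each, +1 to first 0
Round 3: Ashgrove=26 Cedarfen=16 Elkhorn=28 Fernhollow=24 Greywater=20 → close Elkhorn (overflow 17)
  28÷4 = 7 each, +1 to first 0
Round 4: Ashgrove=33 Cedarfen=23 Fernhollow=31 Greywater=27 → close Fernhollow (overflow 20)
  31÷3 = 10 each, +1 to first 1
Round 5: Ashgrove=44 Cedarfen=33 Greywater=37 → close Ashgrove (overflow 29)
  44÷2 = 22 each, +1 to first 0
Round 6: Cedarfen=55 Greywater=59 → close Greywater (overflow 51)
  59÷1 = 59 each, +1 to first 0

Closure order: Dunmere, Juniper, Elkhorn, Fernhollow, Ashgrove, Greywater
Last habitat: Cedarfen with 114 animals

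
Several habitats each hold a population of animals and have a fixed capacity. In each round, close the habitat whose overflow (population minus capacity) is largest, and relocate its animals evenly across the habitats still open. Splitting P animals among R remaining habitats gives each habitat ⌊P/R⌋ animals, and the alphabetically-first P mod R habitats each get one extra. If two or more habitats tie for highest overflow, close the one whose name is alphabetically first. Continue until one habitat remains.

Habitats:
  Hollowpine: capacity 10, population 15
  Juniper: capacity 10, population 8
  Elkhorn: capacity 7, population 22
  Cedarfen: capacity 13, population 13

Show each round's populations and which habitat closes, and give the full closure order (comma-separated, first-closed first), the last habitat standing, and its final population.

Closure order: Elkhorn, Hollowpine, Cedarfen
Last habitat: Juniper with 58 animals

Round 1: Cedarfen=13 Elkhorn=22 Hollowpine=15 Juniper=8 → close Elkhorn (overflow 15)
  22÷3 = 7 each, +1 to first 1
Round 2: Cedarfen=21 Hollowpine=22 Juniper=15 → close Hollowpine (overflow 12)
  22÷2 = 11 each, +1 to first 0
Round 3: Cedarfen=32 Juniper=26 → close Cedarfen (overflow 19)
  32÷1 = 32 each, +1 to first 0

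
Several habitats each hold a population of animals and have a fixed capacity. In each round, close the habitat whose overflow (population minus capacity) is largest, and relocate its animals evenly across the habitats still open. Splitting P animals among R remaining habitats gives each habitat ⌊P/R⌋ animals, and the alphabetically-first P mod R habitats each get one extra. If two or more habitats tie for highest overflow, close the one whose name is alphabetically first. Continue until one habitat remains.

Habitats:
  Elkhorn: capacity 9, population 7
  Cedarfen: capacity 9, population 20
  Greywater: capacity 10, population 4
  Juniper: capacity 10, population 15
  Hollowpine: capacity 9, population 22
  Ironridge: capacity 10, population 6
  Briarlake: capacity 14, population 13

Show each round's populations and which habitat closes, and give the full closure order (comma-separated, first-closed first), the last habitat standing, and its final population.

Closure order: Hollowpine, Cedarfen, Juniper, Briarlake, Elkhorn, Ironridge
Last habitat: Greywater with 87 animals

Round 1: Briarlake=13 Cedarfen=20 Elkhorn=7 Greywater=4 Hollowpine=22 Ironridge=6 Juniper=15 → close Hollowpine (overflow 13)
  22÷6 = 3 each, +1 to first 4
Round 2: Briarlake=17 Cedarfen=24 Elkhorn=11 Greywater=8 Ironridge=9 Juniper=18 → close Cedarfen (overflow 15)
  24÷5 = 4 each, +1 to first 4
Round 3: Briarlake=22 Elkhorn=16 Greywater=13 Ironridge=14 Juniper=22 → close Juniper (overflow 12)
  22÷4 = 5 each, +1 to first 2
Round 4: Briarlake=28 Elkhorn=22 Greywater=18 Ironridge=19 → close Briarlake (overflow 14)
  28÷3 = 9 each, +1 to first 1
Round 5: Elkhorn=32 Greywater=27 Ironridge=28 → close Elkhorn (overflow 23)
  32÷2 = 16 each, +1 to first 0
Round 6: Greywater=43 Ironridge=44 → close Ironridge (overflow 34)
  44÷1 = 44 each, +1 to first 0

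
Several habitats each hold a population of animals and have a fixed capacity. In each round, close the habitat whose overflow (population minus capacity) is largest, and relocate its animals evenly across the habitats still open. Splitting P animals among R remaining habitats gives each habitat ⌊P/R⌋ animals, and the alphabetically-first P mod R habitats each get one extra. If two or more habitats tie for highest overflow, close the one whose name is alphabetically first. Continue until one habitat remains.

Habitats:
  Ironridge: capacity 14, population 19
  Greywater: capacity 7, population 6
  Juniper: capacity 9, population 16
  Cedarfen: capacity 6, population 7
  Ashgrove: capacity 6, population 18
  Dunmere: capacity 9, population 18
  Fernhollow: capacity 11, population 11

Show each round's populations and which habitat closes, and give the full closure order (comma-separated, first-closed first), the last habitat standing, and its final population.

Round 1: Ashgrove=18 Cedarfen=7 Dunmere=18 Fernhollow=11 Greywater=6 Ironridge=19 Juniper=16 → close Ashgrove (overflow 12)
  18÷6 = 3 each, +1 to first 0
Round 2: Cedarfen=10 Dunmere=21 Fernhollow=14 Greywater=9 Ironridge=22 Juniper=19 → close Dunmere (overflow 12)
  21÷5 = 4 each, +1 to first 1
Round 3: Cedarfen=15 Fernhollow=18 Greywater=13 Ironridge=26 Juniper=23 → close Juniper (overflow 14)
  23÷4 = 5 each, +1 to first 3
Round 4: Cedarfen=21 Fernhollow=24 Greywater=19 Ironridge=31 → close Ironridge (overflow 17)
  31÷3 = 10 each, +1 to first 1
Round 5: Cedarfen=32 Fernhollow=34 Greywater=29 → close Cedarfen (overflow 26)
  32÷2 = 16 each, +1 to first 0
Round 6: Fernhollow=50 Greywater=45 → close Fernhollow (overflow 39)
  50÷1 = 50 each, +1 to first 0

Closure order: Ashgrove, Dunmere, Juniper, Ironridge, Cedarfen, Fernhollow
Last habitat: Greywater with 95 animals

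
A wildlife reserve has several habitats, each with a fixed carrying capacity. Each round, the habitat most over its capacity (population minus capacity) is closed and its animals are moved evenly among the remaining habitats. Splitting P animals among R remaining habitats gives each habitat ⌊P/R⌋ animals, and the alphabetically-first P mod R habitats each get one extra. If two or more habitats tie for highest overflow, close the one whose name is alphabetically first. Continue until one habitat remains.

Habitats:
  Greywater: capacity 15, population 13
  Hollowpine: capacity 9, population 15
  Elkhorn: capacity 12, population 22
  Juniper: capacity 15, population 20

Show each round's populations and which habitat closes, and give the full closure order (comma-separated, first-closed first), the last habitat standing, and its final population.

Round 1: Elkhorn=22 Greywater=13 Hollowpine=15 Juniper=20 → close Elkhorn (overflow 10)
  22÷3 = 7 each, +1 to first 1
Round 2: Greywater=21 Hollowpine=22 Juniper=27 → close Hollowpine (overflow 13)
  22÷2 = 11 each, +1 to first 0
Round 3: Greywater=32 Juniper=38 → close Juniper (overflow 23)
  38÷1 = 38 each, +1 to first 0

Closure order: Elkhorn, Hollowpine, Juniper
Last habitat: Greywater with 70 animals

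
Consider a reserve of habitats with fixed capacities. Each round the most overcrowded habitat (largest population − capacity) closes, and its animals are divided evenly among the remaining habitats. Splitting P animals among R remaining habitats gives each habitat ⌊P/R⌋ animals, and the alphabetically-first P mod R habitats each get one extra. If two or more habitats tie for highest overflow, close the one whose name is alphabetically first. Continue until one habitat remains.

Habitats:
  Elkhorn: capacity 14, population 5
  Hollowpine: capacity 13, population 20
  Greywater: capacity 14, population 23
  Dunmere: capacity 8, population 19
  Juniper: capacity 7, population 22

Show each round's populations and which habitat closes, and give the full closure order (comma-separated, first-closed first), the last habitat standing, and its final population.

Closure order: Juniper, Dunmere, Greywater, Hollowpine
Last habitat: Elkhorn with 89 animals

Round 1: Dunmere=19 Elkhorn=5 Greywater=23 Hollowpine=20 Juniper=22 → close Juniper (overflow 15)
  22÷4 = 5 each, +1 to first 2
Round 2: Dunmere=25 Elkhorn=11 Greywater=28 Hollowpine=25 → close Dunmere (overflow 17)
  25÷3 = 8 each, +1 to first 1
Round 3: Elkhorn=20 Greywater=36 Hollowpine=33 → close Greywater (overflow 22)
  36÷2 = 18 each, +1 to first 0
Round 4: Elkhorn=38 Hollowpine=51 → close Hollowpine (overflow 38)
  51÷1 = 51 each, +1 to first 0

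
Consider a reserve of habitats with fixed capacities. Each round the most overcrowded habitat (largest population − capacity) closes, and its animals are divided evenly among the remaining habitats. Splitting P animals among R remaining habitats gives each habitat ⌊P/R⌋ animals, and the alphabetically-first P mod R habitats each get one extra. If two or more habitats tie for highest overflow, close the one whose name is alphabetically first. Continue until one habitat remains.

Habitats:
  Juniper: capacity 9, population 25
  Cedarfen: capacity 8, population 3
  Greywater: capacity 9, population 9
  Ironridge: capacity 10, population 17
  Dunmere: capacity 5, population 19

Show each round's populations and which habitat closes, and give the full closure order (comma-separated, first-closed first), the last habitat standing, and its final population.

Closure order: Juniper, Dunmere, Ironridge, Greywater
Last habitat: Cedarfen with 73 animals

Round 1: Cedarfen=3 Dunmere=19 Greywater=9 Ironridge=17 Juniper=25 → close Juniper (overflow 16)
  25÷4 = 6 each, +1 to first 1
Round 2: Cedarfen=10 Dunmere=25 Greywater=15 Ironridge=23 → close Dunmere (overflow 20)
  25÷3 = 8 each, +1 to first 1
Round 3: Cedarfen=19 Greywater=23 Ironridge=31 → close Ironridge (overflow 21)
  31÷2 = 15 each, +1 to first 1
Round 4: Cedarfen=35 Greywater=38 → close Greywater (overflow 29)
  38÷1 = 38 each, +1 to first 0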